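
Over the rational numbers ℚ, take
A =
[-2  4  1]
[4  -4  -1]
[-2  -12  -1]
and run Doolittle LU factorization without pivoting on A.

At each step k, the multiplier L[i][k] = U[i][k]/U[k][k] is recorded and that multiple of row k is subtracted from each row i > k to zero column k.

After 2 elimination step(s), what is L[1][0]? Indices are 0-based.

L[1][0] = -2

Step 1: pivot at (0,0) is -2.
  row1 ← row1 − (-2)·row0  ⇒  L[1][0]=-2, U row1=(0, 4, 1)
  row2 ← row2 − (1)·row0  ⇒  L[2][0]=1, U row2=(0, -16, -2)
Step 2: pivot at (1,1) is 4.
  row2 ← row2 − (-4)·row1  ⇒  L[2][1]=-4, U row2=(0, 0, 2)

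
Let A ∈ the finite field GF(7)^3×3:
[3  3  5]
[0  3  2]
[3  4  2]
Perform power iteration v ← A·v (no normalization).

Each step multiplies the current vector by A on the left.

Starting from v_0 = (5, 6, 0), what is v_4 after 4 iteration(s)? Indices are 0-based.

v_0 = (5, 6, 0).
v_1 = A·v_0 = (5, 4, 4).
v_2 = A·v_1 = (5, 6, 4).
v_3 = A·v_2 = (4, 5, 5).
v_4 = A·v_3 = (3, 4, 0).

v_4 = (3, 4, 0)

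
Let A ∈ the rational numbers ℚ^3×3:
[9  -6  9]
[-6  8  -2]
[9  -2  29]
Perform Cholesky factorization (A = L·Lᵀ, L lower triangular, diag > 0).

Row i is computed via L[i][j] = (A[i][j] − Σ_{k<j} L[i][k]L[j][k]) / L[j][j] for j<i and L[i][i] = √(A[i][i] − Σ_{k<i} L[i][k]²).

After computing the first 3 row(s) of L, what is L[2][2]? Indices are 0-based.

L[2][2] = 4

Step 1: L[0][0] = √(9) = 3.
  L[1][0] = (-6) / L[0][0] = -2.
Step 2: L[1][1] = √(4) = 2.
  L[2][0] = (9) / L[0][0] = 3.
  L[2][1] = (4) / L[1][1] = 2.
Step 3: L[2][2] = √(16) = 4.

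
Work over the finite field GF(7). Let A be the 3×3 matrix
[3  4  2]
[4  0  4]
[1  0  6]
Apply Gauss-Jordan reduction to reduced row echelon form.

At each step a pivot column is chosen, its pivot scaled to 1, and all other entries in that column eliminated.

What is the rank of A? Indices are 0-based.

rank = 3

[1] R0 /= 3  ⇒  (1, 6, 3)
     R1 -= 4·R0  ⇒  (0, 4, 6)
     R2 -= 1·R0  ⇒  (0, 1, 3)
[2] R1 /= 4  ⇒  (0, 1, 5)
     R0 -= 6·R1  ⇒  (1, 0, 1)
     R2 -= 1·R1  ⇒  (0, 0, 5)
[3] R2 /= 5  ⇒  (0, 0, 1)
     R0 -= 1·R2  ⇒  (1, 0, 0)
     R1 -= 5·R2  ⇒  (0, 1, 0)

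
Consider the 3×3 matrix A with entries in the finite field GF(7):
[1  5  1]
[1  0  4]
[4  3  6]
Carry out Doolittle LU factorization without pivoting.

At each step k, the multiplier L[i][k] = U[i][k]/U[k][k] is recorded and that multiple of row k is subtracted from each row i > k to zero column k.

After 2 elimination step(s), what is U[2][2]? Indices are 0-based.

[col 0] pivot 1
  R1 -= 1*R0 → (0, 2, 3)  (L[1][0] := 1)
  R2 -= 4*R0 → (0, 4, 2)  (L[2][0] := 4)
[col 1] pivot 2
  R2 -= 2*R1 → (0, 0, 3)  (L[2][1] := 2)

U[2][2] = 3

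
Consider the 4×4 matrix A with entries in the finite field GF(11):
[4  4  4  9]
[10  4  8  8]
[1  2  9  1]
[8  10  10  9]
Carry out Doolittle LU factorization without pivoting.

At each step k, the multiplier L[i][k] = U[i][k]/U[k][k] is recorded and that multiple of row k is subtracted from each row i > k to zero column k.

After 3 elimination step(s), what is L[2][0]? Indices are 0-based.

[col 0] pivot 4
  R1 -= 8*R0 → (0, 5, 9, 2)  (L[1][0] := 8)
  R2 -= 3*R0 → (0, 1, 8, 7)  (L[2][0] := 3)
  R3 -= 2*R0 → (0, 2, 2, 2)  (L[3][0] := 2)
[col 1] pivot 5
  R2 -= 9*R1 → (0, 0, 4, 0)  (L[2][1] := 9)
  R3 -= 7*R1 → (0, 0, 5, 10)  (L[3][1] := 7)
[col 2] pivot 4
  R3 -= 4*R2 → (0, 0, 0, 10)  (L[3][2] := 4)

L[2][0] = 3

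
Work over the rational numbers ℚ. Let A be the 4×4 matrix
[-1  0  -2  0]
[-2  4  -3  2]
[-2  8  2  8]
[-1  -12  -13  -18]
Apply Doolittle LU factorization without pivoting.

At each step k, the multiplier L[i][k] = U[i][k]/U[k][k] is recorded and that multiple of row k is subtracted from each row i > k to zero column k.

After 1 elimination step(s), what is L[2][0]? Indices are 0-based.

L[2][0] = 2

[col 0] pivot -1
  R1 -= 2*R0 → (0, 4, 1, 2)  (L[1][0] := 2)
  R2 -= 2*R0 → (0, 8, 6, 8)  (L[2][0] := 2)
  R3 -= 1*R0 → (0, -12, -11, -18)  (L[3][0] := 1)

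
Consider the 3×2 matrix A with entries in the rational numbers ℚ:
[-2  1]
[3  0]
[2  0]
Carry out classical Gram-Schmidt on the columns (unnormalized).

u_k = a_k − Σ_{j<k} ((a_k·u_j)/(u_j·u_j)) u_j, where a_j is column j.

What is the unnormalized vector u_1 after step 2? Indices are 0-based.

Step 1: u_0 = a_0 = (-2, 3, 2).
Step 2: u_1 = a_1 − (-2/17)·u_0 = (13/17, 6/17, 4/17).

u_1 = (13/17, 6/17, 4/17)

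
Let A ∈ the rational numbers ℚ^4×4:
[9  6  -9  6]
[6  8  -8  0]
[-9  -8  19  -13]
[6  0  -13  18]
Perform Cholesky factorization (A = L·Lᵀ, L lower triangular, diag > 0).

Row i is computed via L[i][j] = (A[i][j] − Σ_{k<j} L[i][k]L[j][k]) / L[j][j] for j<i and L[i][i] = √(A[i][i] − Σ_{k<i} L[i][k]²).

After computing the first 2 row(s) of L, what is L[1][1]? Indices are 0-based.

Step 1: L[0][0] = √(9) = 3.
  L[1][0] = (6) / L[0][0] = 2.
Step 2: L[1][1] = √(4) = 2.

L[1][1] = 2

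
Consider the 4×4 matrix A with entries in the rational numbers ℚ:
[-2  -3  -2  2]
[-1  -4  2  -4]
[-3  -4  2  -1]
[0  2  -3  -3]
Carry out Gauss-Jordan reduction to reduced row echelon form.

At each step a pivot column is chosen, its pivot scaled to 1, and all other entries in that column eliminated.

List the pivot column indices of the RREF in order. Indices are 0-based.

pivot columns: 0, 1, 2, 3

[1] R0 /= -2  ⇒  (1, 3/2, 1, -1)
     R1 -= -1·R0  ⇒  (0, -5/2, 3, -5)
     R2 -= -3·R0  ⇒  (0, 1/2, 5, -4)
[2] R1 /= -5/2  ⇒  (0, 1, -6/5, 2)
     R0 -= 3/2·R1  ⇒  (1, 0, 14/5, -4)
     R2 -= 1/2·R1  ⇒  (0, 0, 28/5, -5)
     R3 -= 2·R1  ⇒  (0, 0, -3/5, -7)
[3] R2 /= 28/5  ⇒  (0, 0, 1, -25/28)
     R0 -= 14/5·R2  ⇒  (1, 0, 0, -3/2)
     R1 -= -6/5·R2  ⇒  (0, 1, 0, 13/14)
     R3 -= -3/5·R2  ⇒  (0, 0, 0, -211/28)
[4] R3 /= -211/28  ⇒  (0, 0, 0, 1)
     R0 -= -3/2·R3  ⇒  (1, 0, 0, 0)
     R1 -= 13/14·R3  ⇒  (0, 1, 0, 0)
     R2 -= -25/28·R3  ⇒  (0, 0, 1, 0)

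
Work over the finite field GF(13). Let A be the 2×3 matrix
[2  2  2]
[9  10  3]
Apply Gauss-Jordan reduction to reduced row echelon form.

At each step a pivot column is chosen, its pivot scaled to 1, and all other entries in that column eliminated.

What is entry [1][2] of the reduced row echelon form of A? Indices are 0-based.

pivot(0,0)=2: scale R0 → (1, 1, 1)
  clear (1,0): R1 −= (9)R0 → (0, 1, 7)
pivot(1,1)=1: scale R1 → (0, 1, 7)
  clear (0,1): R0 −= (1)R1 → (1, 0, 7)

M[1][2] = 7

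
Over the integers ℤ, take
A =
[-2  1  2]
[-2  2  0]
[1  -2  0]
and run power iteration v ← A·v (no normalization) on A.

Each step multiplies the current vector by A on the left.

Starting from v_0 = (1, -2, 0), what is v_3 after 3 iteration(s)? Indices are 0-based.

v_0 = (1, -2, 0).
v_1 = A·v_0 = (-4, -6, 5).
v_2 = A·v_1 = (12, -4, 8).
v_3 = A·v_2 = (-12, -32, 20).

v_3 = (-12, -32, 20)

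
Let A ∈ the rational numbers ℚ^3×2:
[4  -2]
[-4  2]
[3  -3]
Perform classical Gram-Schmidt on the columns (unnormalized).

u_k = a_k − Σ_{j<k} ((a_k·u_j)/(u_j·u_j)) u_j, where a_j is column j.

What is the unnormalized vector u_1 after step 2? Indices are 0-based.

u_1 = (18/41, -18/41, -48/41)

Step 1: u_0 = a_0 = (4, -4, 3).
Step 2: u_1 = a_1 − (-25/41)·u_0 = (18/41, -18/41, -48/41).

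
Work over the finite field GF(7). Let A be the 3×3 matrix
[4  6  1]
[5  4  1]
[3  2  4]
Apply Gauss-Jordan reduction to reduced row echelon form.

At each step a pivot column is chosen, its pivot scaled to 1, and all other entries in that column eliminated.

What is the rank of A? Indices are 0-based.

rank = 3

[1] R0 /= 4  ⇒  (1, 5, 2)
     R1 -= 5·R0  ⇒  (0, 0, 5)
     R2 -= 3·R0  ⇒  (0, 1, 5)
[2] R1 <-> R2
[2] R1 /= 1  ⇒  (0, 1, 5)
     R0 -= 5·R1  ⇒  (1, 0, 5)
[3] R2 /= 5  ⇒  (0, 0, 1)
     R0 -= 5·R2  ⇒  (1, 0, 0)
     R1 -= 5·R2  ⇒  (0, 1, 0)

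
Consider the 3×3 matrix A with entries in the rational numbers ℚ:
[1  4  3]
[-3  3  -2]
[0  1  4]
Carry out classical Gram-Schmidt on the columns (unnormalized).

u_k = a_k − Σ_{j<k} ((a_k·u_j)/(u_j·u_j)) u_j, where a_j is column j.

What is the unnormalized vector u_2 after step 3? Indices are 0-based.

u_2 = (-159/235, -53/235, 159/47)

Step 1: u_0 = a_0 = (1, -3, 0).
Step 2: u_1 = a_1 − (-1/2)·u_0 = (9/2, 3/2, 1).
Step 3: u_2 = a_2 − (9/10)·u_0 − (29/47)·u_1 = (-159/235, -53/235, 159/47).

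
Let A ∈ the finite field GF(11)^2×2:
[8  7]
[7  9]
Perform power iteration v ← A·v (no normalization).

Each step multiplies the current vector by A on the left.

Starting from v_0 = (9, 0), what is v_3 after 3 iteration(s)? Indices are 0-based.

v_3 = (2, 5)

v_0 = (9, 0).
v_1 = A·v_0 = (6, 8).
v_2 = A·v_1 = (5, 4).
v_3 = A·v_2 = (2, 5).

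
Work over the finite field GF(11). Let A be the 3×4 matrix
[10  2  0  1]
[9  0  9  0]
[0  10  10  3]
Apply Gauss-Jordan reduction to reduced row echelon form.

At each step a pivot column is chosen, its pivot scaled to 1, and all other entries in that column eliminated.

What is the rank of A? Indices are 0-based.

rank = 3

pivot(0,0)=10: scale R0 → (1, 9, 0, 10)
  clear (1,0): R1 −= (9)R0 → (0, 7, 9, 9)
pivot(1,1)=7: scale R1 → (0, 1, 6, 6)
  clear (0,1): R0 −= (9)R1 → (1, 0, 1, 0)
  clear (2,1): R2 −= (10)R1 → (0, 0, 5, 9)
pivot(2,2)=5: scale R2 → (0, 0, 1, 4)
  clear (0,2): R0 −= (1)R2 → (1, 0, 0, 7)
  clear (1,2): R1 −= (6)R2 → (0, 1, 0, 4)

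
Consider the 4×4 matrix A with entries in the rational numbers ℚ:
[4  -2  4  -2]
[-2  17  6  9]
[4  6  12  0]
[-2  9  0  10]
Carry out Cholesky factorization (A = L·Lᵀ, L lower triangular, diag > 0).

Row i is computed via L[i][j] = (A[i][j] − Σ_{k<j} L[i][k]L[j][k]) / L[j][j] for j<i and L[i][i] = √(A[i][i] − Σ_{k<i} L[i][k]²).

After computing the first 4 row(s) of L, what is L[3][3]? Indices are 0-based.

Step 1: L[0][0] = √(4) = 2.
  L[1][0] = (-2) / L[0][0] = -1.
Step 2: L[1][1] = √(16) = 4.
  L[2][0] = (4) / L[0][0] = 2.
  L[2][1] = (8) / L[1][1] = 2.
Step 3: L[2][2] = √(4) = 2.
  L[3][0] = (-2) / L[0][0] = -1.
  L[3][1] = (8) / L[1][1] = 2.
  L[3][2] = (-2) / L[2][2] = -1.
Step 4: L[3][3] = √(4) = 2.

L[3][3] = 2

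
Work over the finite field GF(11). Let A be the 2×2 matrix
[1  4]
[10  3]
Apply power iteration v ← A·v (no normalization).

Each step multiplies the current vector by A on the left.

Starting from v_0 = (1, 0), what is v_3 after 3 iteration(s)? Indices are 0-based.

v_0 = (1, 0).
v_1 = A·v_0 = (1, 10).
v_2 = A·v_1 = (8, 7).
v_3 = A·v_2 = (3, 2).

v_3 = (3, 2)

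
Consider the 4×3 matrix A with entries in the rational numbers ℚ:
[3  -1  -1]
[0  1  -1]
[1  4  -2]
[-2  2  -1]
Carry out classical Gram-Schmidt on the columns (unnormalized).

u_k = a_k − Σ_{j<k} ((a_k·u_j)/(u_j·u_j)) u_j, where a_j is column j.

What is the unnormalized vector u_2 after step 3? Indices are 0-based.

u_2 = (-160/299, -150/299, 94/299, -193/299)

Step 1: u_0 = a_0 = (3, 0, 1, -2).
Step 2: u_1 = a_1 − (-3/14)·u_0 = (-5/14, 1, 59/14, 11/7).
Step 3: u_2 = a_2 − (-3/14)·u_0 − (-149/299)·u_1 = (-160/299, -150/299, 94/299, -193/299).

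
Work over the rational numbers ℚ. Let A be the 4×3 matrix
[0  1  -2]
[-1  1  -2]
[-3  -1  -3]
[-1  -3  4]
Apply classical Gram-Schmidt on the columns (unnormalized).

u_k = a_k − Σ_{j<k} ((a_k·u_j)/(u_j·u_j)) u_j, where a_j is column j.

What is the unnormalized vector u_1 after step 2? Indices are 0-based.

Step 1: u_0 = a_0 = (0, -1, -3, -1).
Step 2: u_1 = a_1 − (5/11)·u_0 = (1, 16/11, 4/11, -28/11).

u_1 = (1, 16/11, 4/11, -28/11)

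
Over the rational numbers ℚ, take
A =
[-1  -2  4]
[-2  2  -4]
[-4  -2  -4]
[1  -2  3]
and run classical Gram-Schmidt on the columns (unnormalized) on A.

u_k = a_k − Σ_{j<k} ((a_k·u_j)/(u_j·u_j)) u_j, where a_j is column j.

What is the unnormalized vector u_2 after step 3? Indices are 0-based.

Step 1: u_0 = a_0 = (-1, -2, -4, 1).
Step 2: u_1 = a_1 − (2/11)·u_0 = (-20/11, 26/11, -14/11, -24/11).
Step 3: u_2 = a_2 − (23/22)·u_0 − (-25/21)·u_1 = (121/42, 19/21, -4/3, -9/14).

u_2 = (121/42, 19/21, -4/3, -9/14)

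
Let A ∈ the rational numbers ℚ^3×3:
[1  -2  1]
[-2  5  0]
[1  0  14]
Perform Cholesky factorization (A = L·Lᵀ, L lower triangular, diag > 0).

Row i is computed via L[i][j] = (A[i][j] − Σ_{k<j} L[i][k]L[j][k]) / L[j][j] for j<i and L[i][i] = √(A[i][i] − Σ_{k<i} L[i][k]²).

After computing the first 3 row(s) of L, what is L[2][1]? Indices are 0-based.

Step 1: L[0][0] = √(1) = 1.
  L[1][0] = (-2) / L[0][0] = -2.
Step 2: L[1][1] = √(1) = 1.
  L[2][0] = (1) / L[0][0] = 1.
  L[2][1] = (2) / L[1][1] = 2.
Step 3: L[2][2] = √(9) = 3.

L[2][1] = 2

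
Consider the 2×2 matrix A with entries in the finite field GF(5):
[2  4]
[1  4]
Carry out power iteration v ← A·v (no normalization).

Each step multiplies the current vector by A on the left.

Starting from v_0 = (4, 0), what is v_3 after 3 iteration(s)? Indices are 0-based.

v_3 = (0, 3)

v_0 = (4, 0).
v_1 = A·v_0 = (3, 4).
v_2 = A·v_1 = (2, 4).
v_3 = A·v_2 = (0, 3).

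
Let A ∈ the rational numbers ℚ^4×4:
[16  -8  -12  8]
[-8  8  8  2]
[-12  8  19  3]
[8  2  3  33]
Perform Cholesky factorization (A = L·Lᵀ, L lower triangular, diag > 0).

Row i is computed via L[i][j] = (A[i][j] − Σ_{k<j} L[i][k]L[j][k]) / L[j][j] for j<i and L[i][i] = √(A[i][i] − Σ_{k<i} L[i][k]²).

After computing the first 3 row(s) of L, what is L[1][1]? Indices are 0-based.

Step 1: L[0][0] = √(16) = 4.
  L[1][0] = (-8) / L[0][0] = -2.
Step 2: L[1][1] = √(4) = 2.
  L[2][0] = (-12) / L[0][0] = -3.
  L[2][1] = (2) / L[1][1] = 1.
Step 3: L[2][2] = √(9) = 3.

L[1][1] = 2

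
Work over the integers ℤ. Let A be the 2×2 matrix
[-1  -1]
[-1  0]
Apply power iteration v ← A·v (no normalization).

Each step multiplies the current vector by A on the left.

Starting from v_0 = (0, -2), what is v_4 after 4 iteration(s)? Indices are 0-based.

v_0 = (0, -2).
v_1 = A·v_0 = (2, 0).
v_2 = A·v_1 = (-2, -2).
v_3 = A·v_2 = (4, 2).
v_4 = A·v_3 = (-6, -4).

v_4 = (-6, -4)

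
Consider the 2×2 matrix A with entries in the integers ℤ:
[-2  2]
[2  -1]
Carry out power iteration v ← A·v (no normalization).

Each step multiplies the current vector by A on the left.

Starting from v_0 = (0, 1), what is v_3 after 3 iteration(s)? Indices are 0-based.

v_3 = (22, -17)

v_0 = (0, 1).
v_1 = A·v_0 = (2, -1).
v_2 = A·v_1 = (-6, 5).
v_3 = A·v_2 = (22, -17).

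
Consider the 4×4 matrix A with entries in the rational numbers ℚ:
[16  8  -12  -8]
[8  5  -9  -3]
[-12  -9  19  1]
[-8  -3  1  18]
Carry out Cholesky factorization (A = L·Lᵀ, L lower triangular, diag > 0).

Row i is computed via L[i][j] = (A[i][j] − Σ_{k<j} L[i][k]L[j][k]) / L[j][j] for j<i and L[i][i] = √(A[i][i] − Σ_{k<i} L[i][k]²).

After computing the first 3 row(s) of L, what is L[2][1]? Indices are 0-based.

L[2][1] = -3

Step 1: L[0][0] = √(16) = 4.
  L[1][0] = (8) / L[0][0] = 2.
Step 2: L[1][1] = √(1) = 1.
  L[2][0] = (-12) / L[0][0] = -3.
  L[2][1] = (-3) / L[1][1] = -3.
Step 3: L[2][2] = √(1) = 1.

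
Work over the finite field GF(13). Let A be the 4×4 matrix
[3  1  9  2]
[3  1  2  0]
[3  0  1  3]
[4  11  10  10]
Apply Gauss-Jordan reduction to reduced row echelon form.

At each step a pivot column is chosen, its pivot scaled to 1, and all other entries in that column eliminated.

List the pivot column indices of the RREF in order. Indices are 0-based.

pivot columns: 0, 1, 2, 3

[1] R0 /= 3  ⇒  (1, 9, 3, 5)
     R1 -= 3·R0  ⇒  (0, 0, 6, 11)
     R2 -= 3·R0  ⇒  (0, 12, 5, 1)
     R3 -= 4·R0  ⇒  (0, 1, 11, 3)
[2] R1 <-> R2
[2] R1 /= 12  ⇒  (0, 1, 8, 12)
     R0 -= 9·R1  ⇒  (1, 0, 9, 1)
     R3 -= 1·R1  ⇒  (0, 0, 3, 4)
[3] R2 /= 6  ⇒  (0, 0, 1, 4)
     R0 -= 9·R2  ⇒  (1, 0, 0, 4)
     R1 -= 8·R2  ⇒  (0, 1, 0, 6)
     R3 -= 3·R2  ⇒  (0, 0, 0, 5)
[4] R3 /= 5  ⇒  (0, 0, 0, 1)
     R0 -= 4·R3  ⇒  (1, 0, 0, 0)
     R1 -= 6·R3  ⇒  (0, 1, 0, 0)
     R2 -= 4·R3  ⇒  (0, 0, 1, 0)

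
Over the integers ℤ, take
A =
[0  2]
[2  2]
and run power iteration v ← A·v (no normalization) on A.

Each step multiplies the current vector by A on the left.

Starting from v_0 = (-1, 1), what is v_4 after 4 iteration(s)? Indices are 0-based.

v_0 = (-1, 1).
v_1 = A·v_0 = (2, 0).
v_2 = A·v_1 = (0, 4).
v_3 = A·v_2 = (8, 8).
v_4 = A·v_3 = (16, 32).

v_4 = (16, 32)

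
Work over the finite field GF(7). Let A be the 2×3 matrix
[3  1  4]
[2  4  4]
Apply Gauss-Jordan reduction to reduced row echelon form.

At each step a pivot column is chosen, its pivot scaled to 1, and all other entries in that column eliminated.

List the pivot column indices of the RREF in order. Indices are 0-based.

pivot(0,0)=3: scale R0 → (1, 5, 6)
  clear (1,0): R1 −= (2)R0 → (0, 1, 6)
pivot(1,1)=1: scale R1 → (0, 1, 6)
  clear (0,1): R0 −= (5)R1 → (1, 0, 4)

pivot columns: 0, 1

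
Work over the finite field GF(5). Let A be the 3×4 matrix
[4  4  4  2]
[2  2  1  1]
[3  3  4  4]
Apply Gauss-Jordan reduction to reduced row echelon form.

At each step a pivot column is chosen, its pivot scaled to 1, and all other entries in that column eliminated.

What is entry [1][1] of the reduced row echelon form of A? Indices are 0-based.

M[1][1] = 0

[1] R0 /= 4  ⇒  (1, 1, 1, 3)
     R1 -= 2·R0  ⇒  (0, 0, 4, 0)
     R2 -= 3·R0  ⇒  (0, 0, 1, 0)
column 1 empty below row 1
[2] R1 /= 4  ⇒  (0, 0, 1, 0)
     R0 -= 1·R1  ⇒  (1, 1, 0, 3)
     R2 -= 1·R1  ⇒  (0, 0, 0, 0)
column 3 empty below row 2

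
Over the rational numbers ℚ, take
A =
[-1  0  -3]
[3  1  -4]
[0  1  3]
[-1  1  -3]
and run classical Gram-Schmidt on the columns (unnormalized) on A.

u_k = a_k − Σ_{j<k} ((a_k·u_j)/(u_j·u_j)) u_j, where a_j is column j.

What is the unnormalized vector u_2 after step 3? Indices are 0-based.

Step 1: u_0 = a_0 = (-1, 3, 0, -1).
Step 2: u_1 = a_1 − (2/11)·u_0 = (2/11, 5/11, 1, 13/11).
Step 3: u_2 = a_2 − (-6/11)·u_0 − (-32/29)·u_1 = (-97/29, -54/29, 119/29, -65/29).

u_2 = (-97/29, -54/29, 119/29, -65/29)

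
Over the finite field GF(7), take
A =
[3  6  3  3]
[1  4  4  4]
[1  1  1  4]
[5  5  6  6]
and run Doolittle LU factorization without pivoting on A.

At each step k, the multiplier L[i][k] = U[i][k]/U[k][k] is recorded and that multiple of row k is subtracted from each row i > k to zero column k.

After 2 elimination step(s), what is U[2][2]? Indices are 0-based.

k=0: U[0][0]=3
  eliminate (1,0): mult=5, new row 1: (0, 2, 3, 3); set L[1][0]=5
  eliminate (2,0): mult=5, new row 2: (0, 6, 0, 3); set L[2][0]=5
  eliminate (3,0): mult=4, new row 3: (0, 2, 1, 1); set L[3][0]=4
k=1: U[1][1]=2
  eliminate (2,1): mult=3, new row 2: (0, 0, 5, 1); set L[2][1]=3
  eliminate (3,1): mult=1, new row 3: (0, 0, 5, 5); set L[3][1]=1

U[2][2] = 5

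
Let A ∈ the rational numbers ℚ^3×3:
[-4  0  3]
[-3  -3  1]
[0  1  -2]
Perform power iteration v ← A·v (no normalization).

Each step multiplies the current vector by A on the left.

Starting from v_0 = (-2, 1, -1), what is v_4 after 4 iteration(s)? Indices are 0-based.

v_4 = (-158, -355, 103)

v_0 = (-2, 1, -1).
v_1 = A·v_0 = (5, 2, 3).
v_2 = A·v_1 = (-11, -18, -4).
v_3 = A·v_2 = (32, 83, -10).
v_4 = A·v_3 = (-158, -355, 103).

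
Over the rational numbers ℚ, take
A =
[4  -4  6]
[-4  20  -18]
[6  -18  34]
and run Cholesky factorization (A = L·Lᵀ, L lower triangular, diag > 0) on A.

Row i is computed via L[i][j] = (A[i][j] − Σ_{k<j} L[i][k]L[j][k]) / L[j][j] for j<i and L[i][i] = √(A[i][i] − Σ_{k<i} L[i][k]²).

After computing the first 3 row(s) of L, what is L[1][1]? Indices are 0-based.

L[1][1] = 4

Step 1: L[0][0] = √(4) = 2.
  L[1][0] = (-4) / L[0][0] = -2.
Step 2: L[1][1] = √(16) = 4.
  L[2][0] = (6) / L[0][0] = 3.
  L[2][1] = (-12) / L[1][1] = -3.
Step 3: L[2][2] = √(16) = 4.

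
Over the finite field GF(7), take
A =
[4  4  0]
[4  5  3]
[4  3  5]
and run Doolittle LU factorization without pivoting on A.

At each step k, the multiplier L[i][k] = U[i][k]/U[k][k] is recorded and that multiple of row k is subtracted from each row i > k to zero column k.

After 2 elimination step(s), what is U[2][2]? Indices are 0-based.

U[2][2] = 1

[col 0] pivot 4
  R1 -= 1*R0 → (0, 1, 3)  (L[1][0] := 1)
  R2 -= 1*R0 → (0, 6, 5)  (L[2][0] := 1)
[col 1] pivot 1
  R2 -= 6*R1 → (0, 0, 1)  (L[2][1] := 6)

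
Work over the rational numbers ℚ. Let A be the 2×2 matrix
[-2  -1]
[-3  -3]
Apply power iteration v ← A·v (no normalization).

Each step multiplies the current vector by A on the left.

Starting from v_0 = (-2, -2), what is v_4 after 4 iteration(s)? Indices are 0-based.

v_0 = (-2, -2).
v_1 = A·v_0 = (6, 12).
v_2 = A·v_1 = (-24, -54).
v_3 = A·v_2 = (102, 234).
v_4 = A·v_3 = (-438, -1008).

v_4 = (-438, -1008)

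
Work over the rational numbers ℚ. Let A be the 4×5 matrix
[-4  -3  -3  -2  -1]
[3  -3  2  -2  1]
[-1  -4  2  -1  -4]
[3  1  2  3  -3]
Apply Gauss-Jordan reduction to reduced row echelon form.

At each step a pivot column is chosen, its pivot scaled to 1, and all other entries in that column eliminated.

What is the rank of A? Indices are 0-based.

rank = 4

step 1: normalize row 0 (÷-4) = (1, 3/4, 3/4, 1/2, 1/4)
  row 1: subtract 3×row0 = (0, -21/4, -1/4, -7/2, 1/4)
  row 2: subtract -1×row0 = (0, -13/4, 11/4, -1/2, -15/4)
  row 3: subtract 3×row0 = (0, -5/4, -1/4, 3/2, -15/4)
step 2: normalize row 1 (÷-21/4) = (0, 1, 1/21, 2/3, -1/21)
  row 0: subtract 3/4×row1 = (1, 0, 5/7, 0, 2/7)
  row 2: subtract -13/4×row1 = (0, 0, 61/21, 5/3, -82/21)
  row 3: subtract -5/4×row1 = (0, 0, -4/21, 7/3, -80/21)
step 3: normalize row 2 (÷61/21) = (0, 0, 1, 35/61, -82/61)
  row 0: subtract 5/7×row2 = (1, 0, 0, -25/61, 76/61)
  row 1: subtract 1/21×row2 = (0, 1, 0, 39/61, 1/61)
  row 3: subtract -4/21×row2 = (0, 0, 0, 149/61, -248/61)
step 4: normalize row 3 (÷149/61) = (0, 0, 0, 1, -248/149)
  row 0: subtract -25/61×row3 = (1, 0, 0, 0, 84/149)
  row 1: subtract 39/61×row3 = (0, 1, 0, 0, 161/149)
  row 2: subtract 35/61×row3 = (0, 0, 1, 0, -58/149)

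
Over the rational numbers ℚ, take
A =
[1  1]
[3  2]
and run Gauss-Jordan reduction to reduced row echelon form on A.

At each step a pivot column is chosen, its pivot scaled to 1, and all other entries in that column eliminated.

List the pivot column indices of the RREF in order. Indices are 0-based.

pivot(0,0)=1: scale R0 → (1, 1)
  clear (1,0): R1 −= (3)R0 → (0, -1)
pivot(1,1)=-1: scale R1 → (0, 1)
  clear (0,1): R0 −= (1)R1 → (1, 0)

pivot columns: 0, 1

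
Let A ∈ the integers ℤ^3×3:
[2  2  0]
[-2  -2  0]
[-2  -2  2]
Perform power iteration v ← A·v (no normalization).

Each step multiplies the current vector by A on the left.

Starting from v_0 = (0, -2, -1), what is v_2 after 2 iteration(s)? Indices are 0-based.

v_2 = (0, 0, 4)

v_0 = (0, -2, -1).
v_1 = A·v_0 = (-4, 4, 2).
v_2 = A·v_1 = (0, 0, 4).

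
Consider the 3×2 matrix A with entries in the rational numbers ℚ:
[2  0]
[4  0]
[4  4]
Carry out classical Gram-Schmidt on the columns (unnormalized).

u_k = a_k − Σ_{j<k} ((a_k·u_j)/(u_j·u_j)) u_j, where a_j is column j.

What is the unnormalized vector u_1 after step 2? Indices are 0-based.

Step 1: u_0 = a_0 = (2, 4, 4).
Step 2: u_1 = a_1 − (4/9)·u_0 = (-8/9, -16/9, 20/9).

u_1 = (-8/9, -16/9, 20/9)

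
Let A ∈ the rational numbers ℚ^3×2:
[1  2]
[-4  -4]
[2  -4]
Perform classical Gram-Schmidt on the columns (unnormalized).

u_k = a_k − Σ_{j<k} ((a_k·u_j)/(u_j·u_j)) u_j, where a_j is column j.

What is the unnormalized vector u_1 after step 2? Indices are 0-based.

u_1 = (32/21, -44/21, -104/21)

Step 1: u_0 = a_0 = (1, -4, 2).
Step 2: u_1 = a_1 − (10/21)·u_0 = (32/21, -44/21, -104/21).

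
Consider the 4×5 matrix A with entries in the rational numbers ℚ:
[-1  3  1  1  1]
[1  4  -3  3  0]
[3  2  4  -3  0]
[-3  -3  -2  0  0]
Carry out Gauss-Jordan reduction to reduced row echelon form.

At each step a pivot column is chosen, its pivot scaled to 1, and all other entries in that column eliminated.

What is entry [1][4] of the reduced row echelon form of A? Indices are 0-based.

M[1][4] = 15/97

pivot(0,0)=-1: scale R0 → (1, -3, -1, -1, -1)
  clear (1,0): R1 −= (1)R0 → (0, 7, -2, 4, 1)
  clear (2,0): R2 −= (3)R0 → (0, 11, 7, 0, 3)
  clear (3,0): R3 −= (-3)R0 → (0, -12, -5, -3, -3)
pivot(1,1)=7: scale R1 → (0, 1, -2/7, 4/7, 1/7)
  clear (0,1): R0 −= (-3)R1 → (1, 0, -13/7, 5/7, -4/7)
  clear (2,1): R2 −= (11)R1 → (0, 0, 71/7, -44/7, 10/7)
  clear (3,1): R3 −= (-12)R1 → (0, 0, -59/7, 27/7, -9/7)
pivot(2,2)=71/7: scale R2 → (0, 0, 1, -44/71, 10/71)
  clear (0,2): R0 −= (-13/7)R2 → (1, 0, 0, -31/71, -22/71)
  clear (1,2): R1 −= (-2/7)R2 → (0, 1, 0, 28/71, 13/71)
  clear (3,2): R3 −= (-59/7)R2 → (0, 0, 0, -97/71, -7/71)
pivot(3,3)=-97/71: scale R3 → (0, 0, 0, 1, 7/97)
  clear (0,3): R0 −= (-31/71)R3 → (1, 0, 0, 0, -27/97)
  clear (1,3): R1 −= (28/71)R3 → (0, 1, 0, 0, 15/97)
  clear (2,3): R2 −= (-44/71)R3 → (0, 0, 1, 0, 18/97)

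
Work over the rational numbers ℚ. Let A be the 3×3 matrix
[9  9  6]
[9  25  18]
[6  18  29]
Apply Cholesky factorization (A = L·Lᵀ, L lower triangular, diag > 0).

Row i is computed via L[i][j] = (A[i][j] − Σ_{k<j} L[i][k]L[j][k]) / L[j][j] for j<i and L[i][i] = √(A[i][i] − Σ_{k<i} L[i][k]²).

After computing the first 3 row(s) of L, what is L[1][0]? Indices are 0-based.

L[1][0] = 3

Step 1: L[0][0] = √(9) = 3.
  L[1][0] = (9) / L[0][0] = 3.
Step 2: L[1][1] = √(16) = 4.
  L[2][0] = (6) / L[0][0] = 2.
  L[2][1] = (12) / L[1][1] = 3.
Step 3: L[2][2] = √(16) = 4.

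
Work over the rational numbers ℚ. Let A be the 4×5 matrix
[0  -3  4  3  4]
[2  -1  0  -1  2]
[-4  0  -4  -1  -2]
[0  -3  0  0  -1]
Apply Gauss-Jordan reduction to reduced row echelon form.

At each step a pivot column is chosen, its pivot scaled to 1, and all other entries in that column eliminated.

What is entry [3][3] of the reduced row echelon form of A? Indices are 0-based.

pivot(0,0): swap R0↔R1
pivot(0,0)=2: scale R0 → (1, -1/2, 0, -1/2, 1)
  clear (2,0): R2 −= (-4)R0 → (0, -2, -4, -3, 2)
pivot(1,1)=-3: scale R1 → (0, 1, -4/3, -1, -4/3)
  clear (0,1): R0 −= (-1/2)R1 → (1, 0, -2/3, -1, 1/3)
  clear (2,1): R2 −= (-2)R1 → (0, 0, -20/3, -5, -2/3)
  clear (3,1): R3 −= (-3)R1 → (0, 0, -4, -3, -5)
pivot(2,2)=-20/3: scale R2 → (0, 0, 1, 3/4, 1/10)
  clear (0,2): R0 −= (-2/3)R2 → (1, 0, 0, -1/2, 2/5)
  clear (1,2): R1 −= (-4/3)R2 → (0, 1, 0, 0, -6/5)
  clear (3,2): R3 −= (-4)R2 → (0, 0, 0, 0, -23/5)
col 3: no nonzero at/below row 3; advance.
pivot(3,4)=-23/5: scale R3 → (0, 0, 0, 0, 1)
  clear (0,4): R0 −= (2/5)R3 → (1, 0, 0, -1/2, 0)
  clear (1,4): R1 −= (-6/5)R3 → (0, 1, 0, 0, 0)
  clear (2,4): R2 −= (1/10)R3 → (0, 0, 1, 3/4, 0)

M[3][3] = 0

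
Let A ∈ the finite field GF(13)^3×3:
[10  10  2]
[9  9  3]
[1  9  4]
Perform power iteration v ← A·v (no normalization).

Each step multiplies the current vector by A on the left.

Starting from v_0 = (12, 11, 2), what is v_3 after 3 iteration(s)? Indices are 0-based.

v_3 = (12, 12, 10)

v_0 = (12, 11, 2).
v_1 = A·v_0 = (0, 5, 2).
v_2 = A·v_1 = (2, 12, 1).
v_3 = A·v_2 = (12, 12, 10).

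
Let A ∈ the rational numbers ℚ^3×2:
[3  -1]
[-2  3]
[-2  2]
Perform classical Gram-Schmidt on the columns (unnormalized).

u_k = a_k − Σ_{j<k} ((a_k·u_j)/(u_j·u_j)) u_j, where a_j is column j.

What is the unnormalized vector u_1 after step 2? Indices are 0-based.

u_1 = (22/17, 25/17, 8/17)

Step 1: u_0 = a_0 = (3, -2, -2).
Step 2: u_1 = a_1 − (-13/17)·u_0 = (22/17, 25/17, 8/17).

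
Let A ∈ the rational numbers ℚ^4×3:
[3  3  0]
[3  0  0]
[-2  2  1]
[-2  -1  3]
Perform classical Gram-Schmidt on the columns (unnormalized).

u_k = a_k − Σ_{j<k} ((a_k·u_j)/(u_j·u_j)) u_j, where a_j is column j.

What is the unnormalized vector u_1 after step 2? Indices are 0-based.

u_1 = (57/26, -21/26, 33/13, -6/13)

Step 1: u_0 = a_0 = (3, 3, -2, -2).
Step 2: u_1 = a_1 − (7/26)·u_0 = (57/26, -21/26, 33/13, -6/13).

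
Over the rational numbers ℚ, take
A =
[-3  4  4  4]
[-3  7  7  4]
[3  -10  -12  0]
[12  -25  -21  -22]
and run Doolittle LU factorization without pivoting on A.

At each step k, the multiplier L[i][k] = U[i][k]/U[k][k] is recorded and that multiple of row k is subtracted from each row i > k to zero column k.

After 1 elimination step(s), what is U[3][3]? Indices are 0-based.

Step 1: pivot at (0,0) is -3.
  row1 ← row1 − (1)·row0  ⇒  L[1][0]=1, U row1=(0, 3, 3, 0)
  row2 ← row2 − (-1)·row0  ⇒  L[2][0]=-1, U row2=(0, -6, -8, 4)
  row3 ← row3 − (-4)·row0  ⇒  L[3][0]=-4, U row3=(0, -9, -5, -6)

U[3][3] = -6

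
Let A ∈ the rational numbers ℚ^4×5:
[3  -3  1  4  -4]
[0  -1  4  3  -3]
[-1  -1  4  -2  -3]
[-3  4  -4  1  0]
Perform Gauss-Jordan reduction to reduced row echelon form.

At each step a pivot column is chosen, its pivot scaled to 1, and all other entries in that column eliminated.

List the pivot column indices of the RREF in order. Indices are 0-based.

pivot columns: 0, 1, 2, 3

pivot(0,0)=3: scale R0 → (1, -1, 1/3, 4/3, -4/3)
  clear (2,0): R2 −= (-1)R0 → (0, -2, 13/3, -2/3, -13/3)
  clear (3,0): R3 −= (-3)R0 → (0, 1, -3, 5, -4)
pivot(1,1)=-1: scale R1 → (0, 1, -4, -3, 3)
  clear (0,1): R0 −= (-1)R1 → (1, 0, -11/3, -5/3, 5/3)
  clear (2,1): R2 −= (-2)R1 → (0, 0, -11/3, -20/3, 5/3)
  clear (3,1): R3 −= (1)R1 → (0, 0, 1, 8, -7)
pivot(2,2)=-11/3: scale R2 → (0, 0, 1, 20/11, -5/11)
  clear (0,2): R0 −= (-11/3)R2 → (1, 0, 0, 5, 0)
  clear (1,2): R1 −= (-4)R2 → (0, 1, 0, 47/11, 13/11)
  clear (3,2): R3 −= (1)R2 → (0, 0, 0, 68/11, -72/11)
pivot(3,3)=68/11: scale R3 → (0, 0, 0, 1, -18/17)
  clear (0,3): R0 −= (5)R3 → (1, 0, 0, 0, 90/17)
  clear (1,3): R1 −= (47/11)R3 → (0, 1, 0, 0, 97/17)
  clear (2,3): R2 −= (20/11)R3 → (0, 0, 1, 0, 25/17)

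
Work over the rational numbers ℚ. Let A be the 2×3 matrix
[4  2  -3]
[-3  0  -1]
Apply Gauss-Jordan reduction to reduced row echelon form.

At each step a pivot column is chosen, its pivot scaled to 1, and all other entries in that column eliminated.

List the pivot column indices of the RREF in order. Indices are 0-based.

[1] R0 /= 4  ⇒  (1, 1/2, -3/4)
     R1 -= -3·R0  ⇒  (0, 3/2, -13/4)
[2] R1 /= 3/2  ⇒  (0, 1, -13/6)
     R0 -= 1/2·R1  ⇒  (1, 0, 1/3)

pivot columns: 0, 1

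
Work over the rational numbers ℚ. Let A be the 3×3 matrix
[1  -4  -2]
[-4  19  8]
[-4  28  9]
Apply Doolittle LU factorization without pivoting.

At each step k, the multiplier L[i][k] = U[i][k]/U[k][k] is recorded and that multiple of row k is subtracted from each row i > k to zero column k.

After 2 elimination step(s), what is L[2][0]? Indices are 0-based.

Step 1: pivot at (0,0) is 1.
  row1 ← row1 − (-4)·row0  ⇒  L[1][0]=-4, U row1=(0, 3, 0)
  row2 ← row2 − (-4)·row0  ⇒  L[2][0]=-4, U row2=(0, 12, 1)
Step 2: pivot at (1,1) is 3.
  row2 ← row2 − (4)·row1  ⇒  L[2][1]=4, U row2=(0, 0, 1)

L[2][0] = -4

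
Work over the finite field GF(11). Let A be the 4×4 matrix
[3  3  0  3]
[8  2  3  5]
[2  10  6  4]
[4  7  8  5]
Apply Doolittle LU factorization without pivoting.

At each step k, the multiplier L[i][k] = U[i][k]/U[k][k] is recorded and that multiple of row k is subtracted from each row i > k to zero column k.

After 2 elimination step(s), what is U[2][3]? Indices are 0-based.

U[2][3] = 9

[col 0] pivot 3
  R1 -= 10*R0 → (0, 5, 3, 8)  (L[1][0] := 10)
  R2 -= 8*R0 → (0, 8, 6, 2)  (L[2][0] := 8)
  R3 -= 5*R0 → (0, 3, 8, 1)  (L[3][0] := 5)
[col 1] pivot 5
  R2 -= 6*R1 → (0, 0, 10, 9)  (L[2][1] := 6)
  R3 -= 5*R1 → (0, 0, 4, 5)  (L[3][1] := 5)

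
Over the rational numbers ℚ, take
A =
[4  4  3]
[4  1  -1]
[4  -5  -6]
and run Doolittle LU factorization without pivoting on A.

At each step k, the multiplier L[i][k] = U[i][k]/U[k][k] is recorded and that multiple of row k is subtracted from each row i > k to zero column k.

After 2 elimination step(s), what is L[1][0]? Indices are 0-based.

L[1][0] = 1

Step 1: pivot at (0,0) is 4.
  row1 ← row1 − (1)·row0  ⇒  L[1][0]=1, U row1=(0, -3, -4)
  row2 ← row2 − (1)·row0  ⇒  L[2][0]=1, U row2=(0, -9, -9)
Step 2: pivot at (1,1) is -3.
  row2 ← row2 − (3)·row1  ⇒  L[2][1]=3, U row2=(0, 0, 3)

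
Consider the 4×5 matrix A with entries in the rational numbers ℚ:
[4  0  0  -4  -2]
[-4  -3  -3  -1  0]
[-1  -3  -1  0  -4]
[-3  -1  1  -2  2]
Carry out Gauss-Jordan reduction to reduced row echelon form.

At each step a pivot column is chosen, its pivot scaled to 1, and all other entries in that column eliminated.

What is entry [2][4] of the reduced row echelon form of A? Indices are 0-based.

[1] R0 /= 4  ⇒  (1, 0, 0, -1, -1/2)
     R1 -= -4·R0  ⇒  (0, -3, -3, -5, -2)
     R2 -= -1·R0  ⇒  (0, -3, -1, -1, -9/2)
     R3 -= -3·R0  ⇒  (0, -1, 1, -5, 1/2)
[2] R1 /= -3  ⇒  (0, 1, 1, 5/3, 2/3)
     R2 -= -3·R1  ⇒  (0, 0, 2, 4, -5/2)
     R3 -= -1·R1  ⇒  (0, 0, 2, -10/3, 7/6)
[3] R2 /= 2  ⇒  (0, 0, 1, 2, -5/4)
     R1 -= 1·R2  ⇒  (0, 1, 0, -1/3, 23/12)
     R3 -= 2·R2  ⇒  (0, 0, 0, -22/3, 11/3)
[4] R3 /= -22/3  ⇒  (0, 0, 0, 1, -1/2)
     R0 -= -1·R3  ⇒  (1, 0, 0, 0, -1)
     R1 -= -1/3·R3  ⇒  (0, 1, 0, 0, 7/4)
     R2 -= 2·R3  ⇒  (0, 0, 1, 0, -1/4)

M[2][4] = -1/4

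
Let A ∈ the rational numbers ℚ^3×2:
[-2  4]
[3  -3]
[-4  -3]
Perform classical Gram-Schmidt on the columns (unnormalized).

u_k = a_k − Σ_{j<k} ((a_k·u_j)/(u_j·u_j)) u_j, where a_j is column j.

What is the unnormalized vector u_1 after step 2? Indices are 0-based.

Step 1: u_0 = a_0 = (-2, 3, -4).
Step 2: u_1 = a_1 − (-5/29)·u_0 = (106/29, -72/29, -107/29).

u_1 = (106/29, -72/29, -107/29)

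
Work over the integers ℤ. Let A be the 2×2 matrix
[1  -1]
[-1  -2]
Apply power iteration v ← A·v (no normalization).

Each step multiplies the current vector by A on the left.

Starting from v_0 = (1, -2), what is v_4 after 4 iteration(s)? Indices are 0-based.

v_0 = (1, -2).
v_1 = A·v_0 = (3, 3).
v_2 = A·v_1 = (0, -9).
v_3 = A·v_2 = (9, 18).
v_4 = A·v_3 = (-9, -45).

v_4 = (-9, -45)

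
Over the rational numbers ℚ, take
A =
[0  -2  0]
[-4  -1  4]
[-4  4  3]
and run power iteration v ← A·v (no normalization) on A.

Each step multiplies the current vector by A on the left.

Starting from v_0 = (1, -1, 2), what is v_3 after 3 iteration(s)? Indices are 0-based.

v_0 = (1, -1, 2).
v_1 = A·v_0 = (2, 5, -2).
v_2 = A·v_1 = (-10, -21, 6).
v_3 = A·v_2 = (42, 85, -26).

v_3 = (42, 85, -26)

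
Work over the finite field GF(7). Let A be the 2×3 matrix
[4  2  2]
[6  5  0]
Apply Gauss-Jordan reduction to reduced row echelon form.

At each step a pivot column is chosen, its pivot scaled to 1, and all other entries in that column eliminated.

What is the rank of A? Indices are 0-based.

rank = 2

pivot(0,0)=4: scale R0 → (1, 4, 4)
  clear (1,0): R1 −= (6)R0 → (0, 2, 4)
pivot(1,1)=2: scale R1 → (0, 1, 2)
  clear (0,1): R0 −= (4)R1 → (1, 0, 3)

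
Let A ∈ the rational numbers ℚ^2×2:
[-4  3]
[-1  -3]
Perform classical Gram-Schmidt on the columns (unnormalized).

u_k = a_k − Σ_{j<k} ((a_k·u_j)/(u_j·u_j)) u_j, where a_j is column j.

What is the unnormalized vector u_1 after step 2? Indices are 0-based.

u_1 = (15/17, -60/17)

Step 1: u_0 = a_0 = (-4, -1).
Step 2: u_1 = a_1 − (-9/17)·u_0 = (15/17, -60/17).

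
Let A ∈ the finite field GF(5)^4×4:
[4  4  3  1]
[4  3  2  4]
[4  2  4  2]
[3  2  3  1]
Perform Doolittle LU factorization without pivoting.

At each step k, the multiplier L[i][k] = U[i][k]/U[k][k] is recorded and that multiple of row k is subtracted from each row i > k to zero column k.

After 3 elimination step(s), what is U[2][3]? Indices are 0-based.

U[2][3] = 0

k=0: U[0][0]=4
  eliminate (1,0): mult=1, new row 1: (0, 4, 4, 3); set L[1][0]=1
  eliminate (2,0): mult=1, new row 2: (0, 3, 1, 1); set L[2][0]=1
  eliminate (3,0): mult=2, new row 3: (0, 4, 2, 4); set L[3][0]=2
k=1: U[1][1]=4
  eliminate (2,1): mult=2, new row 2: (0, 0, 3, 0); set L[2][1]=2
  eliminate (3,1): mult=1, new row 3: (0, 0, 3, 1); set L[3][1]=1
k=2: U[2][2]=3
  eliminate (3,2): mult=1, new row 3: (0, 0, 0, 1); set L[3][2]=1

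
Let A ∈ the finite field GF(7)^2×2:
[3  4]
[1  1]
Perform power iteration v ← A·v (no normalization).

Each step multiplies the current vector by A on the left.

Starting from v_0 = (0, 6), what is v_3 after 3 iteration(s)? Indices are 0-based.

v_0 = (0, 6).
v_1 = A·v_0 = (3, 6).
v_2 = A·v_1 = (5, 2).
v_3 = A·v_2 = (2, 0).

v_3 = (2, 0)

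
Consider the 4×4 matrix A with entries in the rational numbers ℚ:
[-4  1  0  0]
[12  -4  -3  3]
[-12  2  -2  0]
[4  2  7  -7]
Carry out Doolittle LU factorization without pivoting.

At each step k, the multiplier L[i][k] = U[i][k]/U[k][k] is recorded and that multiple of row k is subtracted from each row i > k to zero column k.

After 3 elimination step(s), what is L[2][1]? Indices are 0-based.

L[2][1] = 1

[col 0] pivot -4
  R1 -= -3*R0 → (0, -1, -3, 3)  (L[1][0] := -3)
  R2 -= 3*R0 → (0, -1, -2, 0)  (L[2][0] := 3)
  R3 -= -1*R0 → (0, 3, 7, -7)  (L[3][0] := -1)
[col 1] pivot -1
  R2 -= 1*R1 → (0, 0, 1, -3)  (L[2][1] := 1)
  R3 -= -3*R1 → (0, 0, -2, 2)  (L[3][1] := -3)
[col 2] pivot 1
  R3 -= -2*R2 → (0, 0, 0, -4)  (L[3][2] := -2)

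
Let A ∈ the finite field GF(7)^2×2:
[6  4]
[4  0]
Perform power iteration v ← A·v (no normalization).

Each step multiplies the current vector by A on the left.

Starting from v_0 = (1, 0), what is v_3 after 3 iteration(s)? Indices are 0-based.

v_0 = (1, 0).
v_1 = A·v_0 = (6, 4).
v_2 = A·v_1 = (3, 3).
v_3 = A·v_2 = (2, 5).

v_3 = (2, 5)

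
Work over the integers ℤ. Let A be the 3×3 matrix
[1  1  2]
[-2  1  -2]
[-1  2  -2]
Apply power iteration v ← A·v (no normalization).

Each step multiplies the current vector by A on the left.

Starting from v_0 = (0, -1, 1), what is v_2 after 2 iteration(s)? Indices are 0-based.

v_2 = (-10, 3, 1)

v_0 = (0, -1, 1).
v_1 = A·v_0 = (1, -3, -4).
v_2 = A·v_1 = (-10, 3, 1).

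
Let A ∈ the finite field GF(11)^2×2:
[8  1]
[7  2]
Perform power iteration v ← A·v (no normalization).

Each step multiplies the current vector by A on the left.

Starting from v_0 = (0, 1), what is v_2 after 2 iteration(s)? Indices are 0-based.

v_0 = (0, 1).
v_1 = A·v_0 = (1, 2).
v_2 = A·v_1 = (10, 0).

v_2 = (10, 0)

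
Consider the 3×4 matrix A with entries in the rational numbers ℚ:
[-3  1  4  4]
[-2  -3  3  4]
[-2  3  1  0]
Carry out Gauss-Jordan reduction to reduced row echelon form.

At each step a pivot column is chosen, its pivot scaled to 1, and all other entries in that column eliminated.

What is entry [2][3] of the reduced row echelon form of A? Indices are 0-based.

pivot(0,0)=-3: scale R0 → (1, -1/3, -4/3, -4/3)
  clear (1,0): R1 −= (-2)R0 → (0, -11/3, 1/3, 4/3)
  clear (2,0): R2 −= (-2)R0 → (0, 7/3, -5/3, -8/3)
pivot(1,1)=-11/3: scale R1 → (0, 1, -1/11, -4/11)
  clear (0,1): R0 −= (-1/3)R1 → (1, 0, -15/11, -16/11)
  clear (2,1): R2 −= (7/3)R1 → (0, 0, -16/11, -20/11)
pivot(2,2)=-16/11: scale R2 → (0, 0, 1, 5/4)
  clear (0,2): R0 −= (-15/11)R2 → (1, 0, 0, 1/4)
  clear (1,2): R1 −= (-1/11)R2 → (0, 1, 0, -1/4)

M[2][3] = 5/4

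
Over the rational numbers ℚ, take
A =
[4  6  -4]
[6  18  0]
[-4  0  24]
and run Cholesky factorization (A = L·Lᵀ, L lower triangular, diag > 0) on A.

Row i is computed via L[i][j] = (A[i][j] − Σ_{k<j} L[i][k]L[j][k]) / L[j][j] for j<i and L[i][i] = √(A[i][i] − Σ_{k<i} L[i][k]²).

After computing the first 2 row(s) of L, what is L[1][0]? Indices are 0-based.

Step 1: L[0][0] = √(4) = 2.
  L[1][0] = (6) / L[0][0] = 3.
Step 2: L[1][1] = √(9) = 3.

L[1][0] = 3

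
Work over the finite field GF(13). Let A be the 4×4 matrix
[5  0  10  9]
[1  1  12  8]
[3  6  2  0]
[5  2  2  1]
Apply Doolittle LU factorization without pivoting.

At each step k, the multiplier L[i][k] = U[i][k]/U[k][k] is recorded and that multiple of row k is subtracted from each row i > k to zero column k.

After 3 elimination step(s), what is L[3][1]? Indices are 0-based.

[col 0] pivot 5
  R1 -= 8*R0 → (0, 1, 10, 1)  (L[1][0] := 8)
  R2 -= 11*R0 → (0, 6, 9, 5)  (L[2][0] := 11)
  R3 -= 1*R0 → (0, 2, 5, 5)  (L[3][0] := 1)
[col 1] pivot 1
  R2 -= 6*R1 → (0, 0, 1, 12)  (L[2][1] := 6)
  R3 -= 2*R1 → (0, 0, 11, 3)  (L[3][1] := 2)
[col 2] pivot 1
  R3 -= 11*R2 → (0, 0, 0, 1)  (L[3][2] := 11)

L[3][1] = 2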